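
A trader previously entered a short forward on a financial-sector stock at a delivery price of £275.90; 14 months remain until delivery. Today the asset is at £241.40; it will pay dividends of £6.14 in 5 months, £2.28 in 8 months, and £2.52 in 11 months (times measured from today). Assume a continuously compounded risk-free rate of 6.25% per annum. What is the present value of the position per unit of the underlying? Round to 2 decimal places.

£25.65

PV(remaining dividends) I = 6.14·e^(−0.0625·5/12) + 2.28·e^(−0.0625·8/12) + 2.52·e^(−0.0625·11/12) = 10.5488
Current forward F = (S − I)·e^(rT) = (241.40 − 10.5488)·e^(0.0625·14/12) = 230.8512 × 1.075641 = 248.3130
Value (long) = (F − K)·e^(−rT) = (248.3130 − 275.90) × 0.929678 = -25.6470
Short position value = −(long value) = £25.65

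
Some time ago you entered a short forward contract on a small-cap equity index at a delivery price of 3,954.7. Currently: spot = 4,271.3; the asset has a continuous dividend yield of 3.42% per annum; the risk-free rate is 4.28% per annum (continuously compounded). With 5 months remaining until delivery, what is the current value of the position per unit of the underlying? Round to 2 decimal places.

Current fair forward for the remaining 5 months: F = S·e^((r − q)·T), (r − q) = 0.0428 − 0.0342 = 0.0086
F = 4271.3 · e^(0.0086 × 5/12) = 4271.3 × 1.00358976 = 4286.6329
Value of long forward = (F − K)·e^(−rT) = (4286.6329 − 3954.7) · e^(−0.0428·5/12)
= 331.9329 × 0.98232474 = 326.07
Short position value = −(long value) = -326.07

-326.07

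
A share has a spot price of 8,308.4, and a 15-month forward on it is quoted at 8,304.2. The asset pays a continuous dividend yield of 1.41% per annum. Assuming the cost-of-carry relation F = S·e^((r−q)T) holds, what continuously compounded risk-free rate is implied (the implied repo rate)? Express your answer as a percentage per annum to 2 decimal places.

1.37%

From F = S·e^((r−q)T): (r − q) = ln(F/S)/T
ln(8304.2/8308.4) = ln(0.999494) = -0.000506
(r − q) = -0.000506 / (15/12) = -0.000405
r = ln(F/S)/T + q = -0.000405 + 0.0141 = 0.013695
r = 1.37%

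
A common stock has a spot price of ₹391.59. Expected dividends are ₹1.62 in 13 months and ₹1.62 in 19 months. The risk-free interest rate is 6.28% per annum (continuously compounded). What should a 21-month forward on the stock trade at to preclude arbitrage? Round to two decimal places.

₹433.75

PV(dividends) I = 1.62·e^(−0.0628·13/12) + 1.62·e^(−0.0628·19/12)
I = 1.5135 + 1.4667 = 2.9802
F = (S − I)·e^(rT) = (391.59 − 2.9802) · e^(0.0628·21/12)
= 388.6098 · e^0.109900 = 388.6098 × 1.116166 = ₹433.75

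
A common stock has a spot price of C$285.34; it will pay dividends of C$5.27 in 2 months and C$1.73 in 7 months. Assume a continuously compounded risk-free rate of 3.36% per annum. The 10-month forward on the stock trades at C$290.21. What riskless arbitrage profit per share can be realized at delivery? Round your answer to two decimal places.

PV(dividends) I = 5.27·e^(−0.0336·2/12) + 1.73·e^(−0.0336·7/12) = 6.9370
Fair forward F* = (S − I)·e^(rT) = (285.34 − 6.9370)·e^0.028000 = 278.4030 × 1.028396 = 286.3085
Market C$290.21 > fair 286.3085: forward overpriced → cash-and-carry (borrow at r, buy the stock and collect the dividends, short the forward).
Profit at T = |F_mkt − F*| = |290.21 − 286.3085| = C$3.90 per share

C$3.90 per share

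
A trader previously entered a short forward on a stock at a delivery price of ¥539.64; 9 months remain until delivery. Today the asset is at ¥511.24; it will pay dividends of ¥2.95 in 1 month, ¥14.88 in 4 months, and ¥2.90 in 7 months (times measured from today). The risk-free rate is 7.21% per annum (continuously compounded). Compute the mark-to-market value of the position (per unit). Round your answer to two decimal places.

¥20.23

PV(remaining dividends) I = 2.95·e^(−0.0721·1/12) + 14.88·e^(−0.0721·4/12) + 2.90·e^(−0.0721·7/12) = 20.2395
Current forward F = (S − I)·e^(rT) = (511.24 − 20.2395)·e^(0.0721·9/12) = 491.0005 × 1.055564 = 518.2825
Value (long) = (F − K)·e^(−rT) = (518.2825 − 539.64) × 0.947361 = -20.2333
Short position value = −(long value) = ¥20.23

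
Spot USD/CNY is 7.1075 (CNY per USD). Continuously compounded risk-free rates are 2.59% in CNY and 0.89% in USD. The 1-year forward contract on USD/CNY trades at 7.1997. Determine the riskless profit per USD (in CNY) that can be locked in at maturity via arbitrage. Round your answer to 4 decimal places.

0.0297 per USD (in CNY)

Fair forward: F* = S·e^(carry·T), with carry = (r_CNY − r_USD) = 0.0259 − 0.0089 = 0.0170
F* = 7.1075 · e^(0.0170 × 1) = 7.1075 · e^0.017000 = 7.1075 × 1.017145 = 7.2294
Market 7.1997 < fair 7.2294: forward underpriced → reverse cash-and-carry (short spot, go long the forward).
At maturity, profit = |F_mkt − F*| = |7.1997 − 7.2294| = 0.0297 per USD (in CNY)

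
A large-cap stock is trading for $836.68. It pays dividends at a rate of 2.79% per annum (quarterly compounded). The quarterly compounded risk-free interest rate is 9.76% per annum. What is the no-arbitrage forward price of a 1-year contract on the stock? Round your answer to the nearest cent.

$896.11

F = S · (1+r/4)^(4T) / (1+q/4)^(4T)
= 836.68 × 1.101231 / 1.028193 = 836.68 × 1.071035
F = $896.11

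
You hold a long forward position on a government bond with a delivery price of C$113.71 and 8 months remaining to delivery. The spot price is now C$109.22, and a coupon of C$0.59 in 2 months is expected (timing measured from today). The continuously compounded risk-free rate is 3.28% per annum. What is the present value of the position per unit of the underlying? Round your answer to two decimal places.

-C$2.62

PV(remaining coupons) I = 0.59·e^(−0.0328·2/12) = 0.5868
Current forward F = (S − I)·e^(rT) = (109.22 − 0.5868)·e^(0.0328·8/12) = 108.6332 × 1.022107 = 111.0348
Value (long) = (F − K)·e^(−rT) = (111.0348 − 113.71) × 0.978371 = -2.6173
Value = -C$2.62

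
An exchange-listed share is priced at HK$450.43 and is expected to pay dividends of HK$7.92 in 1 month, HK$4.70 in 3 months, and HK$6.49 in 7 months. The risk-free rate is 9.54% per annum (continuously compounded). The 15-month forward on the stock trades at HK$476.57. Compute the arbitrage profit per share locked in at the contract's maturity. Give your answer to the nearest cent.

PV(dividends) I = 7.92·e^(−0.0954·1/12) + 4.70·e^(−0.0954·3/12) + 6.49·e^(−0.0954·7/12) = 18.5852
Fair forward F* = (S − I)·e^(rT) = (450.43 − 18.5852)·e^0.119250 = 431.8448 × 1.126652 = 486.5388
Market HK$476.57 < fair 486.5388: forward underpriced → reverse cash-and-carry (short the stock, invest proceeds at r, pay the dividends, go long the forward).
Profit at T = |F_mkt − F*| = |476.57 − 486.5388| = HK$9.97 per share

HK$9.97 per share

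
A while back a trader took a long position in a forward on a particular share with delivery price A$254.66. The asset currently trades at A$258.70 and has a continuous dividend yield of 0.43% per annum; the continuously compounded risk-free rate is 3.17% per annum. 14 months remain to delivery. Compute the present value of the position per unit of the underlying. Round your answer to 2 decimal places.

A$11.99

Current fair forward for the remaining 14 months: F = S·e^((r − q)·T), (r − q) = 0.0317 − 0.0043 = 0.0274
F = 258.70 · e^(0.0274 × 14/12) = 258.70 × 1.032483 = 267.1034
Value of long forward = (F − K)·e^(−rT) = (267.1034 − 254.66) · e^(−0.0317·14/12)
= 12.4434 × 0.963692 = 11.99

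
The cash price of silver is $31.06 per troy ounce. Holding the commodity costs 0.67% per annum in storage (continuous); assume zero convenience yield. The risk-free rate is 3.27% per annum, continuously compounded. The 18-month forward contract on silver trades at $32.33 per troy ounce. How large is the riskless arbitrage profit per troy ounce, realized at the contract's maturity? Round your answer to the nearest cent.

$0.62 per troy ounce

Fair forward: F* = S·e^(carry·T), with carry = (r + u) = 0.0327 + 0.0067 = 0.0394
F* = 31.06 · e^(0.0394 × 18/12) = 31.06 · e^0.059100 = 31.06 × 1.060881 = $32.9510
Market $32.33 < fair $32.9510: forward underpriced → reverse cash-and-carry (short spot, go long the forward).
At maturity, profit = |F_mkt − F*| = |32.33 − 32.9510| = $0.62 per troy ounce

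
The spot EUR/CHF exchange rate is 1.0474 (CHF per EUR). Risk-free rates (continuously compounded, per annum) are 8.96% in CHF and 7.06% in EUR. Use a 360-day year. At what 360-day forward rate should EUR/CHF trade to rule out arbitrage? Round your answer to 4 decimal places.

F = S·e^((r_CHF − r_EUR)T) = 1.0474 · e^((0.0896 − 0.0706) × 360/360)
= 1.0474 · e^0.019000 = 1.0474 × 1.019182
F = 1.0675 CHF per EUR

1.0675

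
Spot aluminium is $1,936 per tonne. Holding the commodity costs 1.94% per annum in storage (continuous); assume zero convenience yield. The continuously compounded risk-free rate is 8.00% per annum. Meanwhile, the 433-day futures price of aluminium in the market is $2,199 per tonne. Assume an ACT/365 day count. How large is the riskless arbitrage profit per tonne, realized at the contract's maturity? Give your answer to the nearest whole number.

$21 per tonne

Fair futures: F* = S·e^(carry·T), with carry = (r + u) = 0.0800 + 0.0194 = 0.0994
F* = 1936 · e^(0.0994 × 433/365) = 1936 · e^0.117918 = 1936 × 1.125152 = $2178.2943
Market $2199 > fair $2178.2943: forward overpriced → cash-and-carry (buy spot, short the forward).
At maturity, profit = |F_mkt − F*| = |2199 − 2178.2943| = $21 per tonne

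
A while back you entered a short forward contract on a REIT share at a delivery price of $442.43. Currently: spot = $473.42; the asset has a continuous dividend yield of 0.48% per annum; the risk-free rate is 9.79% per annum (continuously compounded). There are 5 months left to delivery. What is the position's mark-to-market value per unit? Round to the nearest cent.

Current fair forward for the remaining 5 months: F = S·e^((r − q)·T), (r − q) = 0.0979 − 0.0048 = 0.0931
F = 473.42 · e^(0.0931 × 5/12) = 473.42 × 1.039554 = 492.1457
Value of long forward = (F − K)·e^(−rT) = (492.1457 − 442.43) · e^(−0.0979·5/12)
= 49.7157 × 0.960029 = 47.73
Short position value = −(long value) = -$47.73

-$47.73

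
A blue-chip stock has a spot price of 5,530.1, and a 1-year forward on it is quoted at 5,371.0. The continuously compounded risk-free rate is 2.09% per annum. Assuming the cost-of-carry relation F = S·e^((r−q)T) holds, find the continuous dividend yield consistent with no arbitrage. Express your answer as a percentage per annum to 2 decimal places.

From F = S·e^((r−q)T): (r − q) = ln(F/S)/T
ln(5371.0/5530.1) = ln(0.971230) = -0.029192
(r − q) = -0.029192 / (1) = -0.029192
q = r − ln(F/S)/T = 0.0209 + 0.029192 = 0.050092
q = 5.01%

5.01%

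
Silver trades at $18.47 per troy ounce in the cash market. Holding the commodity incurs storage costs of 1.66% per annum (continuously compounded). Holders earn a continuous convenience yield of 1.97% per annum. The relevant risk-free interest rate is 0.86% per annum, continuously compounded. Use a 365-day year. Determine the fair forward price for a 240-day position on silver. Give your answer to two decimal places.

Net carry = r + u − y = 0.0086 + 0.0166 − 0.0197 = 0.0055
F = S·e^((r+u−y)T) = 18.47 · e^(0.0055 × 240/365) = 18.47 · e^0.003616
= 18.47 × 1.003623 = $18.54 per troy ounce

$18.54 per troy ounce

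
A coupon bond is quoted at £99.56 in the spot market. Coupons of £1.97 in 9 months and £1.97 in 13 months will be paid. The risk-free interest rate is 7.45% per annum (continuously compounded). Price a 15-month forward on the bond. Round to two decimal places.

PV(coupons) I = 1.97·e^(−0.0745·9/12) + 1.97·e^(−0.0745·13/12)
I = 1.8629 + 1.8173 = 3.6802
F = (S − I)·e^(rT) = (99.56 − 3.6802) · e^(0.0745·15/12)
= 95.8798 · e^0.093125 = 95.8798 × 1.097599 = £105.24

£105.24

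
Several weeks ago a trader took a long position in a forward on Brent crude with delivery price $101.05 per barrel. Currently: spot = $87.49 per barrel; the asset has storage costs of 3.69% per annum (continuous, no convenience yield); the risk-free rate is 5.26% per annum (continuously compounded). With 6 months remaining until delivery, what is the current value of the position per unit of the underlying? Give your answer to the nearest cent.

-$9.31 per barrel

Current fair forward for the remaining 6 months: F = S·e^((r + u)·T), (r + u) = 0.0526 + 0.0369 = 0.0895
F = 87.49 · e^(0.0895 × 6/12) = 87.49 × 1.045766 = 91.4941
Value of long forward = (F − K)·e^(−rT) = (91.4941 − 101.05) · e^(−0.0526·6/12)
= -9.5559 × 0.974043 = -9.31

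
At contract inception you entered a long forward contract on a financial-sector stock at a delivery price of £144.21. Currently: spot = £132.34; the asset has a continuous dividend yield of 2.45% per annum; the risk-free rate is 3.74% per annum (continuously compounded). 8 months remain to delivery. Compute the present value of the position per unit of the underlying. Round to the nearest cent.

-£10.46

Current fair forward for the remaining 8 months: F = S·e^((r − q)·T), (r − q) = 0.0374 − 0.0245 = 0.0129
F = 132.34 · e^(0.0129 × 8/12) = 132.34 × 1.008637 = 133.4830
Value of long forward = (F − K)·e^(−rT) = (133.4830 − 144.21) · e^(−0.0374·8/12)
= -10.7270 × 0.975375 = -10.46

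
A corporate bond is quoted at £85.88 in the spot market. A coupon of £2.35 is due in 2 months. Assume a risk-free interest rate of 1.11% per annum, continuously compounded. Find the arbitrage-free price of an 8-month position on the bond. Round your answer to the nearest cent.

PV(coupons) I = 2.35·e^(−0.0111·2/12)
I = 2.3457
F = (S − I)·e^(rT) = (85.88 − 2.3457) · e^(0.0111·8/12)
= 83.5343 · e^0.007400 = 83.5343 × 1.007427 = £84.15

£84.15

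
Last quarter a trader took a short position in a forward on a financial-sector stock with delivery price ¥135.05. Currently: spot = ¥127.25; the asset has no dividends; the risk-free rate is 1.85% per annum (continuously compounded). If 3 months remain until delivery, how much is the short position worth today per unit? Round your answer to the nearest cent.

Current fair forward for the remaining 3 months: F = S·e^(r·T), r = 0.0185
F = 127.25 · e^(0.0185 × 3/12) = 127.25 × 1.004636 = 127.8399
Value of long forward = (F − K)·e^(−rT) = (127.8399 − 135.05) · e^(−0.0185·3/12)
= -7.2101 × 0.995386 = -7.18
Short position value = −(long value) = ¥7.18

¥7.18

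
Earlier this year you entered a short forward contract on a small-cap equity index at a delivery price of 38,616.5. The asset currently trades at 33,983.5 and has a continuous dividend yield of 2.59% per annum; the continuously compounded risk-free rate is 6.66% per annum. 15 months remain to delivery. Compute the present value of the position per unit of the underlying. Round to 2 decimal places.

2630.95

Current fair forward for the remaining 15 months: F = S·e^((r − q)·T), (r − q) = 0.0666 − 0.0259 = 0.0407
F = 33983.5 · e^(0.0407 × 15/12) = 33983.5 × 1.05219136 = 35757.1451
Value of long forward = (F − K)·e^(−rT) = (35757.1451 − 38616.5) · e^(−0.0666·15/12)
= -2859.3549 × 0.92012109 = -2630.95
Short position value = −(long value) = 2630.95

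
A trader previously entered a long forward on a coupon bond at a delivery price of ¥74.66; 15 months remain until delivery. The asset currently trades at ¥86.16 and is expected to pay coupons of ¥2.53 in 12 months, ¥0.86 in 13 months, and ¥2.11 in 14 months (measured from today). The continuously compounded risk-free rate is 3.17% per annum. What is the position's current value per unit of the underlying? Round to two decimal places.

PV(remaining coupons) I = 2.53·e^(−0.0317·12/12) + 0.86·e^(−0.0317·13/12) + 2.11·e^(−0.0317·14/12) = 5.3154
Current forward F = (S − I)·e^(rT) = (86.16 − 5.3154)·e^(0.0317·15/12) = 80.8446 × 1.040421 = 84.1124
Value (long) = (F − K)·e^(−rT) = (84.1124 − 74.66) × 0.961150 = 9.0852
Value = ¥9.09

¥9.09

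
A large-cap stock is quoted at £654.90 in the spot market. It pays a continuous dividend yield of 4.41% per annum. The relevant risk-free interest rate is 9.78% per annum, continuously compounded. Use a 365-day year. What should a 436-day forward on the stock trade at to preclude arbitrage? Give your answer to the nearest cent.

F = S·e^((r − q)T) = 654.90 · e^((0.0978 − 0.0441) × 436/365)
= 654.90 · e^0.064146 = 654.90 × 1.066248
F = £698.29

£698.29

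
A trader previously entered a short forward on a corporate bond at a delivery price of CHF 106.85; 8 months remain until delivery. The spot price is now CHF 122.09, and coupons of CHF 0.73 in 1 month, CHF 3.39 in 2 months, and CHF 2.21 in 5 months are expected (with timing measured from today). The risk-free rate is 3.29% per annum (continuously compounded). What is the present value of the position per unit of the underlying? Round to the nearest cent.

PV(remaining coupons) I = 0.73·e^(−0.0329·1/12) + 3.39·e^(−0.0329·2/12) + 2.21·e^(−0.0329·5/12) = 6.2794
Current forward F = (S − I)·e^(rT) = (122.09 − 6.2794)·e^(0.0329·8/12) = 115.8106 × 1.022176 = 118.3788
Value (long) = (F − K)·e^(−rT) = (118.3788 − 106.85) × 0.978305 = 11.2787
Short position value = −(long value) = -CHF 11.28

-CHF 11.28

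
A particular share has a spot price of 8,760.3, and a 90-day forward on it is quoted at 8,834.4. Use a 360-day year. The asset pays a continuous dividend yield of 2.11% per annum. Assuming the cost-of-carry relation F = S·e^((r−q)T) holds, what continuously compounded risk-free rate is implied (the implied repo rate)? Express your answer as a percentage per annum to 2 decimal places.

From F = S·e^((r−q)T): (r − q) = ln(F/S)/T
ln(8834.4/8760.3) = ln(1.008459) = 0.008423
(r − q) = 0.008423 / (90/360) = 0.033692
r = ln(F/S)/T + q = 0.033692 + 0.0211 = 0.054792
r = 5.48%

5.48%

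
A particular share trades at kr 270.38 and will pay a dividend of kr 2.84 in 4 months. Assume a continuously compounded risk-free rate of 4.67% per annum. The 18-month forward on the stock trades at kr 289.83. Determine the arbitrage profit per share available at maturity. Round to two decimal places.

PV(dividends) I = 2.84·e^(−0.0467·4/12) = 2.7961
Fair forward F* = (S − I)·e^(rT) = (270.38 − 2.7961)·e^0.070050 = 267.5839 × 1.072562 = 287.0003
Market kr 289.83 > fair 287.0003: forward overpriced → cash-and-carry (borrow at r, buy the stock and collect the dividends, short the forward).
Profit at T = |F_mkt − F*| = |289.83 − 287.0003| = kr 2.83 per share

kr 2.83 per share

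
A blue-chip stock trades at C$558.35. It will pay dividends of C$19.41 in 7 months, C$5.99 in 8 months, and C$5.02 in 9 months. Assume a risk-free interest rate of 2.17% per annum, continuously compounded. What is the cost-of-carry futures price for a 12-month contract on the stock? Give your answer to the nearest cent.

PV(dividends) I = 19.41·e^(−0.0217·7/12) + 5.99·e^(−0.0217·8/12) + 5.02·e^(−0.0217·9/12)
I = 19.1659 + 5.9040 + 4.9390 = 30.0089
F = (S − I)·e^(rT) = (558.35 − 30.0089) · e^(0.0217·12/12)
= 528.3411 · e^0.021700 = 528.3411 × 1.021937 = C$539.93

C$539.93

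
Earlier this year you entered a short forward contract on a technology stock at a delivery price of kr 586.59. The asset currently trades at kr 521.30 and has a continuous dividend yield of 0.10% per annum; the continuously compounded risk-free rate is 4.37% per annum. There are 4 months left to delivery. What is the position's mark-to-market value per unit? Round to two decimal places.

Current fair forward for the remaining 4 months: F = S·e^((r − q)·T), (r − q) = 0.0437 − 0.0010 = 0.0427
F = 521.30 · e^(0.0427 × 4/12) = 521.30 × 1.014335 = 528.7728
Value of long forward = (F − K)·e^(−rT) = (528.7728 − 586.59) · e^(−0.0437·4/12)
= -57.8172 × 0.985539 = -56.98
Short position value = −(long value) = kr 56.98

kr 56.98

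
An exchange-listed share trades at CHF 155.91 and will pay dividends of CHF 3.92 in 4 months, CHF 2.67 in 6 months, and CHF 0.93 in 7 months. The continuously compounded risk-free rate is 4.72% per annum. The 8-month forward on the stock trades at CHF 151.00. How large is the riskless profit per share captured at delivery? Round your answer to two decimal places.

CHF 2.29 per share

PV(dividends) I = 3.92·e^(−0.0472·4/12) + 2.67·e^(−0.0472·6/12) + 0.93·e^(−0.0472·7/12) = 7.3713
Fair forward F* = (S − I)·e^(rT) = (155.91 − 7.3713)·e^0.031467 = 148.5387 × 1.031967 = 153.2870
Market CHF 151.00 < fair 153.2870: forward underpriced → reverse cash-and-carry (short the stock, invest proceeds at r, pay the dividends, go long the forward).
Profit at T = |F_mkt − F*| = |151.00 − 153.2870| = CHF 2.29 per share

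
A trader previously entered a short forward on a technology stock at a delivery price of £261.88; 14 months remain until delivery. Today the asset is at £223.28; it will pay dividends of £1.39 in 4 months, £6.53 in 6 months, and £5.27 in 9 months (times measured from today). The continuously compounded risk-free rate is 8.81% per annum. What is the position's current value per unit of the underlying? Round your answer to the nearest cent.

£25.55

PV(remaining dividends) I = 1.39·e^(−0.0881·4/12) + 6.53·e^(−0.0881·6/12) + 5.27·e^(−0.0881·9/12) = 12.5314
Current forward F = (S − I)·e^(rT) = (223.28 − 12.5314)·e^(0.0881·14/12) = 210.7486 × 1.108251 = 233.5623
Value (long) = (F − K)·e^(−rT) = (233.5623 − 261.88) × 0.902322 = -25.5517
Short position value = −(long value) = £25.55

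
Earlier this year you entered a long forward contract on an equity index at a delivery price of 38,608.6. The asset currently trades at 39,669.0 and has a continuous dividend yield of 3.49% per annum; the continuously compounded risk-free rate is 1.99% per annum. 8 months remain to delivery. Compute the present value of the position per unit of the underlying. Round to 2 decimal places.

656.91

Current fair forward for the remaining 8 months: F = S·e^((r − q)·T), (r − q) = 0.0199 − 0.0349 = -0.0150
F = 39669.0 · e^(-0.0150 × 8/12) = 39669.0 × 0.99004983 = 39274.2867
Value of long forward = (F − K)·e^(−rT) = (39274.2867 − 38608.6) · e^(−0.0199·8/12)
= 665.6867 × 0.98682095 = 656.91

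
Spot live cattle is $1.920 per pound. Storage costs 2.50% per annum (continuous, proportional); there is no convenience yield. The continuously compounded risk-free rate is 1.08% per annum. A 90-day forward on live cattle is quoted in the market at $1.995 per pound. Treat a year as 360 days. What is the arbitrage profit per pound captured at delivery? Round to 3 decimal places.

$0.058 per pound

Fair forward: F* = S·e^(carry·T), with carry = (r + u) = 0.0108 + 0.0250 = 0.0358
F* = 1.920 · e^(0.0358 × 90/360) = 1.920 · e^0.008950 = 1.920 × 1.008990 = $1.9373
Market $1.995 > fair $1.9373: forward overpriced → cash-and-carry (buy spot, short the forward).
At maturity, profit = |F_mkt − F*| = |1.995 − 1.9373| = $0.058 per pound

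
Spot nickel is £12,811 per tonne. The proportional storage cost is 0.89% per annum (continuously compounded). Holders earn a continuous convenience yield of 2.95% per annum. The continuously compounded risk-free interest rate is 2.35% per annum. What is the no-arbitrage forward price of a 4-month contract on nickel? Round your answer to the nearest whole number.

£12,823 per tonne

Net carry = r + u − y = 0.0235 + 0.0089 − 0.0295 = 0.0029
F = S·e^((r+u−y)T) = 12811 · e^(0.0029 × 4/12) = 12811 · e^0.000967
= 12811 × 1.000967 = £12,823 per tonne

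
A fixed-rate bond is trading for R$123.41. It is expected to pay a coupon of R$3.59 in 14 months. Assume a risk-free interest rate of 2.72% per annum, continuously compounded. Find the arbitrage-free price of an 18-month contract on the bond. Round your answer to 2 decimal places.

PV(coupons) I = 3.59·e^(−0.0272·14/12)
I = 3.4779
F = (S − I)·e^(rT) = (123.41 − 3.4779) · e^(0.0272·18/12)
= 119.9321 · e^0.040800 = 119.9321 × 1.041644 = R$124.93

R$124.93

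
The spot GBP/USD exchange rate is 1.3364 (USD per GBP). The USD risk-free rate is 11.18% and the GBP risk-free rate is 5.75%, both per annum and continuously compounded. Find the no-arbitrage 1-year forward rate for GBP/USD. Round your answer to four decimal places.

F = S·e^((r_USD − r_GBP)T) = 1.3364 · e^((0.1118 − 0.0575) × 1)
= 1.3364 · e^0.054300 = 1.3364 × 1.055801
F = 1.4110 USD per GBP

1.4110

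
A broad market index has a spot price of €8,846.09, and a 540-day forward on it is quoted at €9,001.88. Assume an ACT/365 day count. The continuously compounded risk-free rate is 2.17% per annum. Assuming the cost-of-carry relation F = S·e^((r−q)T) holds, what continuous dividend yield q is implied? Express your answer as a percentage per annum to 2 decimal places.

From F = S·e^((r−q)T): (r − q) = ln(F/S)/T
ln(9001.88/8846.09) = ln(1.017611) = 0.017458
(r − q) = 0.017458 / (540/365) = 0.011800
q = r − ln(F/S)/T = 0.0217 − 0.011800 = 0.009900
q = 0.99%

0.99%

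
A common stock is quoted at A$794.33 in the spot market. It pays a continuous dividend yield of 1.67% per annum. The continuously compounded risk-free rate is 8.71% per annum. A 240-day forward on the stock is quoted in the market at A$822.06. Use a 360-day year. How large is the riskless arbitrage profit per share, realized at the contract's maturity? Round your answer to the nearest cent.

Fair forward: F* = S·e^(carry·T), with carry = (r − q) = 0.0871 − 0.0167 = 0.0704
F* = 794.33 · e^(0.0704 × 240/360) = 794.33 · e^0.046933 = 794.33 × 1.048052 = A$832.4991
Market A$822.06 < fair A$832.4991: forward underpriced → reverse cash-and-carry (short spot, go long the forward).
At maturity, profit = |F_mkt − F*| = |822.06 − 832.4991| = A$10.44 per share

A$10.44 per share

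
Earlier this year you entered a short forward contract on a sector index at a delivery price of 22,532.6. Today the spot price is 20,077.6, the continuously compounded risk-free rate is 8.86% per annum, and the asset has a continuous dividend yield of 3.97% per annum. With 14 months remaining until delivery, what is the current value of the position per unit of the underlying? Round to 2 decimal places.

Current fair forward for the remaining 14 months: F = S·e^((r − q)·T), (r − q) = 0.0886 − 0.0397 = 0.0489
F = 20077.6 · e^(0.0489 × 14/12) = 20077.6 × 1.05870874 = 21256.3306
Value of long forward = (F − K)·e^(−rT) = (21256.3306 − 22532.6) · e^(−0.0886·14/12)
= -1276.2694 × 0.90179625 = -1150.93
Short position value = −(long value) = 1150.93

1150.93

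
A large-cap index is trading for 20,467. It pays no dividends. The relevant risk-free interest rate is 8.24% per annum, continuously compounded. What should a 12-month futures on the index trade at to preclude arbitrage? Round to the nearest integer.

22,225

F = S·e^(rT) = 20467 · e^(0.0824 × 12/12)
= 20467 · e^0.082400 = 20467 × 1.085890
F = 22,225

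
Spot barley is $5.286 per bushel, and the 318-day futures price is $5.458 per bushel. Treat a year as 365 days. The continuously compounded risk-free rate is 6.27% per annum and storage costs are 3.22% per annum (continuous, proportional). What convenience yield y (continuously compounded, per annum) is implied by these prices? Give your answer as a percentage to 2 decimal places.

F = S·e^((r+u−y)T) ⇒ (r+u−y) = ln(F/S)/T
ln(5.458/5.286) = 0.032021; /T ⇒ 0.036754
y = r + u − ln(F/S)/T = 0.0627 + 0.0322 − 0.036754 = 0.058146
y = 5.81%

5.81%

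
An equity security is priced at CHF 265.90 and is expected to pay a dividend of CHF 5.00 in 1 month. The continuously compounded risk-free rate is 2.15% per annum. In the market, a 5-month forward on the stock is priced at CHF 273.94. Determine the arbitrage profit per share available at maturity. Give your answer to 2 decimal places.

PV(dividends) I = 5.00·e^(−0.0215·1/12) = 4.9910
Fair forward F* = (S − I)·e^(rT) = (265.90 − 4.9910)·e^0.008958 = 260.9090 × 1.008998 = 263.2567
Market CHF 273.94 > fair 263.2567: forward overpriced → cash-and-carry (borrow at r, buy the stock and collect the dividends, short the forward).
Profit at T = |F_mkt − F*| = |273.94 − 263.2567| = CHF 10.68 per share

CHF 10.68 per share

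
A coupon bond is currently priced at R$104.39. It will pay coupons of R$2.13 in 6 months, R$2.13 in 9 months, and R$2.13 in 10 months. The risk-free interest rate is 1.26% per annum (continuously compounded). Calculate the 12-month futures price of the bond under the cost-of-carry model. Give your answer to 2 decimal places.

PV(coupons) I = 2.13·e^(−0.0126·6/12) + 2.13·e^(−0.0126·9/12) + 2.13·e^(−0.0126·10/12)
I = 2.1166 + 2.1100 + 2.1078 = 6.3344
F = (S − I)·e^(rT) = (104.39 − 6.3344) · e^(0.0126·12/12)
= 98.0556 · e^0.012600 = 98.0556 × 1.012680 = R$99.30

R$99.30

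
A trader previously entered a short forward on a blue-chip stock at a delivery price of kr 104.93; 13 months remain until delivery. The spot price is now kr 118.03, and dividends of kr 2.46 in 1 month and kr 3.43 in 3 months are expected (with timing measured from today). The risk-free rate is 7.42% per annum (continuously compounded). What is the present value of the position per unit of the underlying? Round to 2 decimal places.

PV(remaining dividends) I = 2.46·e^(−0.0742·1/12) + 3.43·e^(−0.0742·3/12) = 5.8118
Current forward F = (S − I)·e^(rT) = (118.03 − 5.8118)·e^(0.0742·13/12) = 112.2182 × 1.083702 = 121.6111
Value (long) = (F − K)·e^(−rT) = (121.6111 − 104.93) × 0.922763 = 15.3927
Short position value = −(long value) = -kr 15.39

-kr 15.39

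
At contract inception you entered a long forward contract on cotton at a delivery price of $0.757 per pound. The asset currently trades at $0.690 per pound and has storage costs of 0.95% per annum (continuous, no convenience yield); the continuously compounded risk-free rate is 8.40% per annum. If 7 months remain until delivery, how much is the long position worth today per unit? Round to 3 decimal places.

Current fair forward for the remaining 7 months: F = S·e^((r + u)·T), (r + u) = 0.0840 + 0.0095 = 0.0935
F = 0.690 · e^(0.0935 × 7/12) = 0.690 × 1.056056 = 0.7287
Value of long forward = (F − K)·e^(−rT) = (0.7287 − 0.757) · e^(−0.0840·7/12)
= -0.0283 × 0.952181 = -0.027

-$0.027 per pound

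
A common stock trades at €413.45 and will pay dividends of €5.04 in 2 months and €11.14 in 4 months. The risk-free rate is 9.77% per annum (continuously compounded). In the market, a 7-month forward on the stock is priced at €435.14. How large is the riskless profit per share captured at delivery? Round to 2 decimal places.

PV(dividends) I = 5.04·e^(−0.0977·2/12) + 11.14·e^(−0.0977·4/12) = 15.7416
Fair forward F* = (S − I)·e^(rT) = (413.45 − 15.7416)·e^0.056992 = 397.7084 × 1.058647 = 421.0328
Market €435.14 > fair 421.0328: forward overpriced → cash-and-carry (borrow at r, buy the stock and collect the dividends, short the forward).
Profit at T = |F_mkt − F*| = |435.14 − 421.0328| = €14.11 per share

€14.11 per share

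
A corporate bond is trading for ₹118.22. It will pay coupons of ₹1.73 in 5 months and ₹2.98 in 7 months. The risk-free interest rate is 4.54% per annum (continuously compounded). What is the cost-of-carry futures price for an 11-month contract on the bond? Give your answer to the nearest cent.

PV(coupons) I = 1.73·e^(−0.0454·5/12) + 2.98·e^(−0.0454·7/12)
I = 1.6976 + 2.9021 = 4.5997
F = (S − I)·e^(rT) = (118.22 − 4.5997) · e^(0.0454·11/12)
= 113.6203 · e^0.041617 = 113.6203 × 1.042495 = ₹118.45

₹118.45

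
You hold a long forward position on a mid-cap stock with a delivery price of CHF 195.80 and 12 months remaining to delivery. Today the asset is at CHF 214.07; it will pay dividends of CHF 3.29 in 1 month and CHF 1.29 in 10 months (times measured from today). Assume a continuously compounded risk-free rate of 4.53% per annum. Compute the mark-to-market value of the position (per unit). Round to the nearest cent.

CHF 22.42

PV(remaining dividends) I = 3.29·e^(−0.0453·1/12) + 1.29·e^(−0.0453·10/12) = 4.5198
Current forward F = (S − I)·e^(rT) = (214.07 − 4.5198)·e^(0.0453·12/12) = 209.5502 × 1.046342 = 219.2612
Value (long) = (F − K)·e^(−rT) = (219.2612 − 195.80) × 0.955711 = 22.4221
Value = CHF 22.42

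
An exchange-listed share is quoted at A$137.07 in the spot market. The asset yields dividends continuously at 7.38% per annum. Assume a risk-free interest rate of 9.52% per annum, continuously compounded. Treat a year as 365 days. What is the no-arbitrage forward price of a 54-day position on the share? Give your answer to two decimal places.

A$137.50

F = S·e^((r − q)T) = 137.07 · e^((0.0952 − 0.0738) × 54/365)
= 137.07 · e^0.003166 = 137.07 × 1.003171
F = A$137.50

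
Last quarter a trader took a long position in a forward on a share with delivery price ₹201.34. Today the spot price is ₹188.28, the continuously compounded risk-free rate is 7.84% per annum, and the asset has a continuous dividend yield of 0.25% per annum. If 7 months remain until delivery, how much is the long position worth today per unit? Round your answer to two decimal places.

-₹4.33

Current fair forward for the remaining 7 months: F = S·e^((r − q)·T), (r − q) = 0.0784 − 0.0025 = 0.0759
F = 188.28 · e^(0.0759 × 7/12) = 188.28 × 1.045270 = 196.8034
Value of long forward = (F − K)·e^(−rT) = (196.8034 − 201.34) · e^(−0.0784·7/12)
= -4.5366 × 0.955297 = -4.33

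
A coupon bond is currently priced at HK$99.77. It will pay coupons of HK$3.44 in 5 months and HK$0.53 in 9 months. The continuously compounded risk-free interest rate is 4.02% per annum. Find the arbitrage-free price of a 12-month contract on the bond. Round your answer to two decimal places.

PV(coupons) I = 3.44·e^(−0.0402·5/12) + 0.53·e^(−0.0402·9/12)
I = 3.3829 + 0.5143 = 3.8972
F = (S − I)·e^(rT) = (99.77 − 3.8972) · e^(0.0402·12/12)
= 95.8728 · e^0.040200 = 95.8728 × 1.041019 = HK$99.81

HK$99.81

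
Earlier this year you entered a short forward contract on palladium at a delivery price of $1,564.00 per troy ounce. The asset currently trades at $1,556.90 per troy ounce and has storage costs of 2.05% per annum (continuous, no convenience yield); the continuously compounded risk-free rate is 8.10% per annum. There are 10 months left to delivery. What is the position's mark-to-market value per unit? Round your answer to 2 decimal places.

Current fair forward for the remaining 10 months: F = S·e^((r + u)·T), (r + u) = 0.0810 + 0.0205 = 0.1015
F = 1556.90 · e^(0.1015 × 10/12) = 1556.90 × 1.08826353 = 1694.3175
Value of long forward = (F − K)·e^(−rT) = (1694.3175 − 1564.00) · e^(−0.0810·10/12)
= 130.3175 × 0.93472772 = 121.81
Short position value = −(long value) = -$121.81

-$121.81 per troy ounce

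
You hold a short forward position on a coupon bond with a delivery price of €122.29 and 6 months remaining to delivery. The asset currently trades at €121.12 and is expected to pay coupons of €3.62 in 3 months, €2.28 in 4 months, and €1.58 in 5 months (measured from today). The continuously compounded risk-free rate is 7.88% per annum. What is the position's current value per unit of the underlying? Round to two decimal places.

€3.74

PV(remaining coupons) I = 3.62·e^(−0.0788·3/12) + 2.28·e^(−0.0788·4/12) + 1.58·e^(−0.0788·5/12) = 7.2992
Current forward F = (S − I)·e^(rT) = (121.12 − 7.2992)·e^(0.0788·6/12) = 113.8208 × 1.040186 = 118.3948
Value (long) = (F − K)·e^(−rT) = (118.3948 − 122.29) × 0.961366 = -3.7447
Short position value = −(long value) = €3.74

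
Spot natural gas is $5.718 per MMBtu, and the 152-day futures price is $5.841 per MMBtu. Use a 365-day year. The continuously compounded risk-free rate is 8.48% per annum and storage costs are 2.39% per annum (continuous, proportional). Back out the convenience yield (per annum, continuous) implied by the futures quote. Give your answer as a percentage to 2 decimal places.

F = S·e^((r+u−y)T) ⇒ (r+u−y) = ln(F/S)/T
ln(5.841/5.718) = 0.021283; /T ⇒ 0.051107
y = r + u − ln(F/S)/T = 0.0848 + 0.0239 − 0.051107 = 0.057593
y = 5.76%

5.76%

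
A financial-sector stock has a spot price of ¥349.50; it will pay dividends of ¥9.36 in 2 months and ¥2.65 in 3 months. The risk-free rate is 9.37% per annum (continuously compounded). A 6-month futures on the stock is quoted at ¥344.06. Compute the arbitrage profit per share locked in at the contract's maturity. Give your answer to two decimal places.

PV(dividends) I = 9.36·e^(−0.0937·2/12) + 2.65·e^(−0.0937·3/12) = 11.8036
Fair futures F* = (S − I)·e^(rT) = (349.50 − 11.8036)·e^0.046850 = 337.6964 × 1.047965 = 353.8940
Market ¥344.06 < fair 353.8940: forward underpriced → reverse cash-and-carry (short the stock, invest proceeds at r, pay the dividends, go long the forward).
Profit at T = |F_mkt − F*| = |344.06 − 353.8940| = ¥9.83 per share

¥9.83 per share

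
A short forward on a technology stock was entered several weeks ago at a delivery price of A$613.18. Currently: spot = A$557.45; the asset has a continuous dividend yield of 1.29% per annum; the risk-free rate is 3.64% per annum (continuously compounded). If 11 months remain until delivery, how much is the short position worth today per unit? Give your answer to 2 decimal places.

A$42.16

Current fair forward for the remaining 11 months: F = S·e^((r − q)·T), (r − q) = 0.0364 − 0.0129 = 0.0235
F = 557.45 · e^(0.0235 × 11/12) = 557.45 × 1.021775 = 569.5885
Value of long forward = (F − K)·e^(−rT) = (569.5885 − 613.18) · e^(−0.0364·11/12)
= -43.5915 × 0.967184 = -42.16
Short position value = −(long value) = A$42.16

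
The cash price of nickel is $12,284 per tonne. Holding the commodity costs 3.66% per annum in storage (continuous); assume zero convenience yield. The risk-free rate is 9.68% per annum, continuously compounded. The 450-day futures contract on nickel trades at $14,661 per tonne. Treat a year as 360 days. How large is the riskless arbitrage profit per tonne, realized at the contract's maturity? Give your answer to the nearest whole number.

Fair futures: F* = S·e^(carry·T), with carry = (r + u) = 0.0968 + 0.0366 = 0.1334
F* = 12284 · e^(0.1334 × 450/360) = 12284 · e^0.166750 = 12284 × 1.181459 = $14513.0424
Market $14661 > fair $14513.0424: forward overpriced → cash-and-carry (buy spot, short the forward).
At maturity, profit = |F_mkt − F*| = |14661 − 14513.0424| = $148 per tonne

$148 per tonne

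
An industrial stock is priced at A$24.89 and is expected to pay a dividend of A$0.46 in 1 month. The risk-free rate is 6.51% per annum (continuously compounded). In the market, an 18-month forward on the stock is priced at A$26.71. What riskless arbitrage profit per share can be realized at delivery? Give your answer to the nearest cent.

A$0.23 per share

PV(dividends) I = 0.46·e^(−0.0651·1/12) = 0.4575
Fair forward F* = (S − I)·e^(rT) = (24.89 − 0.4575)·e^0.097650 = 24.4325 × 1.102577 = 26.9387
Market A$26.71 < fair 26.9387: forward underpriced → reverse cash-and-carry (short the stock, invest proceeds at r, pay the dividends, go long the forward).
Profit at T = |F_mkt − F*| = |26.71 − 26.9387| = A$0.23 per share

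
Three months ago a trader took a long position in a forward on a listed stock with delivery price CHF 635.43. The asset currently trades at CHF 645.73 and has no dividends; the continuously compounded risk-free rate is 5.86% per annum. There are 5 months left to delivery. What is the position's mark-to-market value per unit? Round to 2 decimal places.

Current fair forward for the remaining 5 months: F = S·e^(r·T), r = 0.0586
F = 645.73 · e^(0.0586 × 5/12) = 645.73 × 1.024717 = 661.6905
Value of long forward = (F − K)·e^(−rT) = (661.6905 − 635.43) · e^(−0.0586·5/12)
= 26.2605 × 0.975879 = 25.63

CHF 25.63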